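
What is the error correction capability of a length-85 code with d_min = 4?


Correction capability = floor((d-1)/2) = floor((4-1)/2) = 1

1 errors


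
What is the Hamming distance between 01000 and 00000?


Count differing positions: . ^ . . . = 1 differences

1


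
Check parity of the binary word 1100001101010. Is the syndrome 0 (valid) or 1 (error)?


Syndrome = XOR of all bits = 1 XOR 1 XOR 0 XOR 0 XOR 0 XOR 0 XOR 1 XOR 1 XOR 0 XOR 1 XOR 0 XOR 1 XOR 0 = 0

0


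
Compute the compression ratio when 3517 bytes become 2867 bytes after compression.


Ratio = original / compressed = 3517 / 2867 = 1.2267

1.2267


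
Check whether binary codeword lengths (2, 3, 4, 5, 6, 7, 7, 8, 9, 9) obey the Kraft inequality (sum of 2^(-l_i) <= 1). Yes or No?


Kraft sum = sum(2^(-l_i)) = 0.5078, need <= 1. Result: satisfied (a binary prefix-free code with these lengths exists)

Yes


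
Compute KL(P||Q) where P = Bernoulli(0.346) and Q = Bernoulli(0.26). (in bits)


KL = p*log2(p/q) + (1-p)*log2((1-p)/(1-q)) = 0.346*log2(0.346/0.26) + 0.654*log2(0.654/0.74) = 0.0261

0.0261 bits


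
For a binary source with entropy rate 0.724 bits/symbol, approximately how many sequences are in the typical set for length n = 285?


log2|A_typical| = nH = 285 * 0.724 = 206.34, so |A_typical| ~ 2^206.34 = 1.302e+62

1.302e+62


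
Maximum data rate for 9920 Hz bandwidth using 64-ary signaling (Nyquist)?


Rate = 2 * B * log2(M) = 2 * 9920 * 6.0 = 119040.0

119040.0 bps


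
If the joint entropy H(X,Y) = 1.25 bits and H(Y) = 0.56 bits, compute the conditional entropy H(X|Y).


H(X|Y) = H(X,Y) - H(Y) = 1.25 - 0.56 = 0.69

0.69 bits


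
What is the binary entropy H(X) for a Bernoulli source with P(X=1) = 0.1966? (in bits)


H = -p*log2(p) - (1-p)*log2(1-p). -0.1966*log2(0.1966) = 0.461354; -0.8034*log2(0.8034) = 0.253721. H = 0.461354 + 0.253721 = 0.7151

0.7151 bits


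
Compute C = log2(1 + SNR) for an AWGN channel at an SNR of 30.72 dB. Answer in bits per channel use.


SNR_linear = 10^(30.72/10) = 1180.3206; C = log2(1 + SNR_linear) = log2(1 + 1180.3206) = 10.2062

10.2062 bits/channel use


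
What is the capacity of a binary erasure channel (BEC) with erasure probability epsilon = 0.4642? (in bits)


C = 1 - epsilon = 1 - 0.4642 = 0.5358

0.5358 bits


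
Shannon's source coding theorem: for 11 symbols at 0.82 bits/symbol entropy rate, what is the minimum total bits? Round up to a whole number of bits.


Minimum bits >= n * H = 11 * 0.82 = 9.02, rounded up to a whole number of bits = 10

10 bits


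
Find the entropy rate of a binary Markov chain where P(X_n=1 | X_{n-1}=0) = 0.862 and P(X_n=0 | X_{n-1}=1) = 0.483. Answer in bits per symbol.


Stationary distribution: pi_0 = p10/(p01+p10) = 0.3591, pi_1 = 0.6409. Entropy rate H' = pi_0*H(p01) + pi_1*H(p10) = 0.3591*0.579 + 0.6409*0.9992 = 0.8483

0.8483 bits/symbol


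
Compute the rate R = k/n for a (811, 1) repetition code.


Rate = k/n = 1/811

1/811


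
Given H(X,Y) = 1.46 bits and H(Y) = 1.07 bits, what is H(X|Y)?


H(X|Y) = H(X,Y) - H(Y) = 1.46 - 1.07 = 0.39

0.39 bits


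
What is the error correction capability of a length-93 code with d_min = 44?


Correction capability = floor((d-1)/2) = floor((44-1)/2) = 21

21 errors


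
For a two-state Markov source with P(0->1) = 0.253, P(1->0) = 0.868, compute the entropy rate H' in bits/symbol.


Stationary distribution: pi_0 = p10/(p01+p10) = 0.7743, pi_1 = 0.2257. Entropy rate H' = pi_0*H(p01) + pi_1*H(p10) = 0.7743*0.816 + 0.2257*0.5629 = 0.7589

0.7589 bits/symbol


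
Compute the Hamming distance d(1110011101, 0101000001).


Count differing positions: ^ . ^ ^ . ^ ^ ^ . . = 6 differences

6


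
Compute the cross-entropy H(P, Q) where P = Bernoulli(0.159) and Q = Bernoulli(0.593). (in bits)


H(P,Q) = -p*log2(q) - (1-p)*log2(1-q). -0.159*log2(0.593) = 0.119869; -0.841*log2(0.407) = 1.090692. H(P,Q) = 0.119869 + 1.090692 = 1.2106

1.2106 bits


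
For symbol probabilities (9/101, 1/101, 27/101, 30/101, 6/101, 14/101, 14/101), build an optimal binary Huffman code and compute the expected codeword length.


Huffman construction (repeatedly merge the two least-probable nodes; each merge adds 1 bit to every symbol beneath it): 1/101 + 6/101 = 7/101; 7/101 + 9/101 = 16/101; 14/101 + 14/101 = 28/101; 16/101 + 27/101 = 43/101; 28/101 + 30/101 = 58/101; 43/101 + 58/101 = 1. Resulting codeword lengths (in the order the probabilities were given): (3, 4, 2, 2, 4, 3, 3). L_avg = sum(p_i * l_i) = 9/101*3 + 1/101*4 + 27/101*2 + 30/101*2 + 6/101*4 + 14/101*3 + 14/101*3 = 253/101 = 2.505

2.505 bits


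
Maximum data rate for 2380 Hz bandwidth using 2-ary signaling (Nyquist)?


Rate = 2 * B * log2(M) = 2 * 2380 * 1.0 = 4760.0

4760.0 bps


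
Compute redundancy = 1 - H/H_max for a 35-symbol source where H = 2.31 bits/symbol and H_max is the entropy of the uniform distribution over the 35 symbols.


H_max = log2(K) = log2(35) = 5.1293 bits/symbol. Redundancy = 1 - H/H_max = 1 - 2.31/5.1293 = 1 - 0.4504 = 0.5496

0.5496


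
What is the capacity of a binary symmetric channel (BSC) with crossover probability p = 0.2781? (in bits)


H(p) = -p*log2(p) - (1-p)*log2(1-p) = -0.2781*log2(0.2781) - 0.7219*log2(0.7219) = 0.513463 + 0.339386 = 0.8528. C = 1 - H(p) = 1 - 0.8528 = 0.1472

0.1472 bits


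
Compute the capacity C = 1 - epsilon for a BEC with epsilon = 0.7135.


C = 1 - epsilon = 1 - 0.7135 = 0.2865

0.2865 bits


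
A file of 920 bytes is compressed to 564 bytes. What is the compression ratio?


Ratio = original / compressed = 920 / 564 = 1.6312

1.6312


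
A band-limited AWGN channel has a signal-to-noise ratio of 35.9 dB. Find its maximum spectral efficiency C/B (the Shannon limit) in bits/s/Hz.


SNR_linear = 10^(35.9/10) = 3890.4514; C/B = log2(1 + SNR_linear) = log2(1 + 3890.4514) = 11.9261

11.9261 bits/s/Hz


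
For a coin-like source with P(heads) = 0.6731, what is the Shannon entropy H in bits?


H = -p*log2(p) - (1-p)*log2(1-p). -0.6731*log2(0.6731) = 0.384412; -0.3269*log2(0.3269) = 0.527315. H = 0.384412 + 0.527315 = 0.9117

0.9117 bits


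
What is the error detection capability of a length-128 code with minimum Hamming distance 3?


Detection capability = d_min - 1 = 3 - 1 = 2

2 errors


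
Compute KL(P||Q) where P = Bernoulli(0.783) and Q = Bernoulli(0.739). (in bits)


KL = p*log2(p/q) + (1-p)*log2((1-p)/(1-q)) = 0.783*log2(0.783/0.739) + 0.217*log2(0.217/0.261) = 0.0075

0.0075 bits


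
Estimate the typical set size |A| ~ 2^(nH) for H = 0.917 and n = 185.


log2|A_typical| = nH = 185 * 0.917 = 169.645, so |A_typical| ~ 2^169.645 = 1.170e+51

1.170e+51


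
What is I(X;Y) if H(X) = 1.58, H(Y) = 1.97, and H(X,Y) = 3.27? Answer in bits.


I(X;Y) = H(X) + H(Y) - H(X,Y) = 1.58 + 1.97 - 3.27 = 0.28

0.28 bits


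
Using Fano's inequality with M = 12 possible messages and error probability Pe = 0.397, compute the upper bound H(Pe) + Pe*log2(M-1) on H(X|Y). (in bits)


H(Pe) = -Pe*log2(Pe) - (1-Pe)*log2(1-Pe) = -0.397*log2(0.397) - 0.603*log2(0.603) = 0.529117 + 0.440051 = 0.9692. Pe*log2(M-1) = 0.397*log2(11) = 1.373394. Bound = H(Pe) + Pe*log2(M-1) = 0.529117 + 0.440051 + 1.373394 = 2.3426

2.3426 bits


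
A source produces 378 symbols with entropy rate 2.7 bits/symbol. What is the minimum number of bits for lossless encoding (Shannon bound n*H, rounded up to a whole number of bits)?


Minimum bits >= n * H = 378 * 2.7 = 1020.6, rounded up to a whole number of bits = 1021

1021 bits


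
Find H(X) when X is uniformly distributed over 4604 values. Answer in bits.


H = log2(n) = log2(4604) = 12.1687

12.1687 bits


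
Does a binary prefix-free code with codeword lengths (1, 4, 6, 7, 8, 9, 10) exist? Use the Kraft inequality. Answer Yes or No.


Kraft sum = sum(2^(-l_i)) = 0.5928, need <= 1. Result: satisfied (a binary prefix-free code with these lengths exists)

Yes


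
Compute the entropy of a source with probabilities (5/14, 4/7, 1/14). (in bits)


H = -sum(p_i * log2(p_i)). Terms: -(5/14)*log2(5/14) = 0.530510; -(4/7)*log2(4/7) = 0.461346; -(1/14)*log2(1/14) = 0.271954. H = 0.530510 + 0.461346 + 0.271954 = 1.2638

1.2638 bits


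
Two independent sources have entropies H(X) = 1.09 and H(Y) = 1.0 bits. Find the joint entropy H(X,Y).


For independent variables, H(X,Y) = H(X) + H(Y) = 1.09 + 1.0 = 2.09

2.09 bits


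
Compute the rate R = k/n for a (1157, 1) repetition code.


Rate = k/n = 1/1157

1/1157


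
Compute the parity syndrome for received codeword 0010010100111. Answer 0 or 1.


Syndrome = XOR of all bits = 0 XOR 0 XOR 1 XOR 0 XOR 0 XOR 1 XOR 0 XOR 1 XOR 0 XOR 0 XOR 1 XOR 1 XOR 1 = 0

0


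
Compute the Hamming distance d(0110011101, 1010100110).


Count differing positions: ^ ^ . . ^ ^ ^ . ^ ^ = 7 differences

7


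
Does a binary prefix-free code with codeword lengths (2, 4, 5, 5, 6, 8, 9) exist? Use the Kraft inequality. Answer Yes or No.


Kraft sum = sum(2^(-l_i)) = 0.3965, need <= 1. Result: satisfied (a binary prefix-free code with these lengths exists)

Yes


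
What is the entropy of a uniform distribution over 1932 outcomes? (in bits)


H = log2(n) = log2(1932) = 10.9159

10.9159 bits


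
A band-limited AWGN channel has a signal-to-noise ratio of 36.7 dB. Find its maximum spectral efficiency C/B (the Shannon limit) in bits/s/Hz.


SNR_linear = 10^(36.7/10) = 4677.3514; C/B = log2(1 + SNR_linear) = log2(1 + 4677.3514) = 12.1918

12.1918 bits/s/Hz


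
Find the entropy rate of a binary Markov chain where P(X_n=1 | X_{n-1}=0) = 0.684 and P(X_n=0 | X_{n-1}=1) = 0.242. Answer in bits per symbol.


Stationary distribution: pi_0 = p10/(p01+p10) = 0.2613, pi_1 = 0.7387. Entropy rate H' = pi_0*H(p01) + pi_1*H(p10) = 0.2613*0.9 + 0.7387*0.7984 = 0.8249

0.8249 bits/symbol


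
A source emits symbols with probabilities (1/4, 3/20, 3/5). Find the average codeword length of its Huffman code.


Huffman construction (repeatedly merge the two least-probable nodes; each merge adds 1 bit to every symbol beneath it): 3/20 + 1/4 = 2/5; 2/5 + 3/5 = 1. Resulting codeword lengths (in the order the probabilities were given): (2, 2, 1). L_avg = sum(p_i * l_i) = 1/4*2 + 3/20*2 + 3/5*1 = 7/5 = 1.4

1.4 bits


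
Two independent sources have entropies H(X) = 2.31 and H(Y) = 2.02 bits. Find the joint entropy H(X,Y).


For independent variables, H(X,Y) = H(X) + H(Y) = 2.31 + 2.02 = 4.33

4.33 bits


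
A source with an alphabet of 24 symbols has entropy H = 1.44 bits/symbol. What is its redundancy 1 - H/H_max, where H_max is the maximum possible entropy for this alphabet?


H_max = log2(K) = log2(24) = 4.585 bits/symbol. Redundancy = 1 - H/H_max = 1 - 1.44/4.585 = 1 - 0.3141 = 0.6859

0.6859


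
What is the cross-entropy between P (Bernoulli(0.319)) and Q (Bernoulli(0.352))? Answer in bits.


H(P,Q) = -p*log2(q) - (1-p)*log2(1-q). -0.319*log2(0.352) = 0.480527; -0.681*log2(0.648) = 0.426261. H(P,Q) = 0.480527 + 0.426261 = 0.9068

0.9068 bits


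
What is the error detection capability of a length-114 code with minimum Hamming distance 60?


Detection capability = d_min - 1 = 60 - 1 = 59

59 errors


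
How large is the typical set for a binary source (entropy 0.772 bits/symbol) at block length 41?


log2|A_typical| = nH = 41 * 0.772 = 31.652, so |A_typical| ~ 2^31.652 = 3.374e+09

3.374e+09


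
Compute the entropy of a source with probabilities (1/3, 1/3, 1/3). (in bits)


H = -sum(p_i * log2(p_i)). Terms: -(1/3)*log2(1/3) = 0.528321; -(1/3)*log2(1/3) = 0.528321; -(1/3)*log2(1/3) = 0.528321. H = 0.528321 + 0.528321 + 0.528321 = 1.585

1.585 bits


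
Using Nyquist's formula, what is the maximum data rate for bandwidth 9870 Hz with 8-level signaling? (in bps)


Rate = 2 * B * log2(M) = 2 * 9870 * 3.0 = 59220.0

59220.0 bps


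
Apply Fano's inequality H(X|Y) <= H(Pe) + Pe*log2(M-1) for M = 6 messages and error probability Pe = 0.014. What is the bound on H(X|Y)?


H(Pe) = -Pe*log2(Pe) - (1-Pe)*log2(1-Pe) = -0.014*log2(0.014) - 0.986*log2(0.986) = 0.086218 + 0.020056 = 0.1063. Pe*log2(M-1) = 0.014*log2(5) = 0.032507. Bound = H(Pe) + Pe*log2(M-1) = 0.086218 + 0.020056 + 0.032507 = 0.1388

0.1388 bits


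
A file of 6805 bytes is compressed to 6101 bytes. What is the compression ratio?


Ratio = original / compressed = 6805 / 6101 = 1.1154

1.1154


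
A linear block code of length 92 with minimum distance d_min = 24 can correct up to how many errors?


Correction capability = floor((d-1)/2) = floor((24-1)/2) = 11

11 errors


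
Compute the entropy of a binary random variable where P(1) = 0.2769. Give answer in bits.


H = -p*log2(p) - (1-p)*log2(1-p). -0.2769*log2(0.2769) = 0.512975; -0.7231*log2(0.7231) = 0.338218. H = 0.512975 + 0.338218 = 0.8512

0.8512 bits


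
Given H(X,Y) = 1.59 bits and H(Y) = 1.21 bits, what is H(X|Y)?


H(X|Y) = H(X,Y) - H(Y) = 1.59 - 1.21 = 0.38

0.38 bits


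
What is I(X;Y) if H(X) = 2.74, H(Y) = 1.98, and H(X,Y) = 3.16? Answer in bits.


I(X;Y) = H(X) + H(Y) - H(X,Y) = 2.74 + 1.98 - 3.16 = 1.56

1.56 bits


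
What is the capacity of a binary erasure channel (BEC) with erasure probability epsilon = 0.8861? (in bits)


C = 1 - epsilon = 1 - 0.8861 = 0.1139

0.1139 bits


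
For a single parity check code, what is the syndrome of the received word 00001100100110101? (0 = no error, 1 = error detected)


Syndrome = XOR of all bits = 0 XOR 0 XOR 0 XOR 0 XOR 1 XOR 1 XOR 0 XOR 0 XOR 1 XOR 0 XOR 0 XOR 1 XOR 1 XOR 0 XOR 1 XOR 0 XOR 1 = 1

1


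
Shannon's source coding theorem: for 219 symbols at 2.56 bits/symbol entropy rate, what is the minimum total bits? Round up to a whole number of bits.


Minimum bits >= n * H = 219 * 2.56 = 560.64, rounded up to a whole number of bits = 561

561 bits


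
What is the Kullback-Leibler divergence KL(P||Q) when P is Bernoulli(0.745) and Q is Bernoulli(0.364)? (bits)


KL = p*log2(p/q) + (1-p)*log2((1-p)/(1-q)) = 0.745*log2(0.745/0.364) + 0.255*log2(0.255/0.636) = 0.4336

0.4336 bits


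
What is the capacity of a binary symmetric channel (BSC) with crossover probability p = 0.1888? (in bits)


H(p) = -p*log2(p) - (1-p)*log2(1-p) = -0.1888*log2(0.1888) - 0.8112*log2(0.8112) = 0.454077 + 0.244877 = 0.699. C = 1 - H(p) = 1 - 0.699 = 0.301

0.301 bits


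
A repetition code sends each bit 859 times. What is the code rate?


Rate = k/n = 1/859

1/859


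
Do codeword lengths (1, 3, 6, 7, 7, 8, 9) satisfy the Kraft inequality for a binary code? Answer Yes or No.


Kraft sum = sum(2^(-l_i)) = 0.6621, need <= 1. Result: satisfied (a binary prefix-free code with these lengths exists)

Yes


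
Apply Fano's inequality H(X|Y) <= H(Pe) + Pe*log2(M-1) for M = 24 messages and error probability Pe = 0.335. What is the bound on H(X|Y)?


H(Pe) = -Pe*log2(Pe) - (1-Pe)*log2(1-Pe) = -0.335*log2(0.335) - 0.665*log2(0.665) = 0.528552 + 0.391402 = 0.92. Pe*log2(M-1) = 0.335*log2(23) = 1.515393. Bound = H(Pe) + Pe*log2(M-1) = 0.528552 + 0.391402 + 1.515393 = 2.4353

2.4353 bits


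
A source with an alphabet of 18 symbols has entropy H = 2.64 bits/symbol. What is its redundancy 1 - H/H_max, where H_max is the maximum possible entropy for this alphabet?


H_max = log2(K) = log2(18) = 4.1699 bits/symbol. Redundancy = 1 - H/H_max = 1 - 2.64/4.1699 = 1 - 0.6331 = 0.3669

0.3669


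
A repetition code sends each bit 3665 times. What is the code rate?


Rate = k/n = 1/3665

1/3665


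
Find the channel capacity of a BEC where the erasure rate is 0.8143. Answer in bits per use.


C = 1 - epsilon = 1 - 0.8143 = 0.1857

0.1857 bits


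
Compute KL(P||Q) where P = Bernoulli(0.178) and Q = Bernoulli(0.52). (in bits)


KL = p*log2(p/q) + (1-p)*log2((1-p)/(1-q)) = 0.178*log2(0.178/0.52) + 0.822*log2(0.822/0.48) = 0.3627

0.3627 bits


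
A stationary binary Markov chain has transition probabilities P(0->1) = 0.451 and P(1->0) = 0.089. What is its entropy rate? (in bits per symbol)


Stationary distribution: pi_0 = p10/(p01+p10) = 0.1648, pi_1 = 0.8352. Entropy rate H' = pi_0*H(p01) + pi_1*H(p10) = 0.1648*0.9931 + 0.8352*0.4331 = 0.5254

0.5254 bits/symbol


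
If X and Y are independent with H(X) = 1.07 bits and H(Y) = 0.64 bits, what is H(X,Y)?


For independent variables, H(X,Y) = H(X) + H(Y) = 1.07 + 0.64 = 1.71

1.71 bits


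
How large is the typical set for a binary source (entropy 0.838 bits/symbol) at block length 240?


log2|A_typical| = nH = 240 * 0.838 = 201.12, so |A_typical| ~ 2^201.12 = 3.493e+60

3.493e+60


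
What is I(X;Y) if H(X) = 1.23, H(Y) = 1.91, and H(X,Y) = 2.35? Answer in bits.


I(X;Y) = H(X) + H(Y) - H(X,Y) = 1.23 + 1.91 - 2.35 = 0.79

0.79 bits


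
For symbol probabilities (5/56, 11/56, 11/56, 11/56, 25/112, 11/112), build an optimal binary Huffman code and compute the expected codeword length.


Huffman construction (repeatedly merge the two least-probable nodes; each merge adds 1 bit to every symbol beneath it): 5/56 + 11/112 = 3/16; 3/16 + 11/56 = 43/112; 11/56 + 11/56 = 11/28; 25/112 + 43/112 = 17/28; 11/28 + 17/28 = 1. Resulting codeword lengths (in the order the probabilities were given): (4, 3, 2, 2, 2, 4). L_avg = sum(p_i * l_i) = 5/56*4 + 11/56*3 + 11/56*2 + 11/56*2 + 25/112*2 + 11/112*4 = 18/7 = 2.5714

2.5714 bits


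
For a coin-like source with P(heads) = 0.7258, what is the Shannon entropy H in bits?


H = -p*log2(p) - (1-p)*log2(1-p). -0.7258*log2(0.7258) = 0.335578; -0.2742*log2(0.2742) = 0.511849. H = 0.335578 + 0.511849 = 0.8474

0.8474 bits


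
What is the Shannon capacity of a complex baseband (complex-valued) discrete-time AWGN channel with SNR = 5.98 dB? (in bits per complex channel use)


SNR_linear = 10^(5.98/10) = 3.9628; C = log2(1 + SNR_linear) = log2(1 + 3.9628) = 2.3111

2.3111 bits/channel use


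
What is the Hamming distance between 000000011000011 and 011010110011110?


Count differing positions: . ^ ^ . ^ . ^ . ^ . ^ ^ ^ . ^ = 9 differences

9


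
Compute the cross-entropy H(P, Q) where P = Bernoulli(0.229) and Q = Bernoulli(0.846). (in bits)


H(P,Q) = -p*log2(q) - (1-p)*log2(1-q). -0.229*log2(0.846) = 0.055251; -0.771*log2(0.154) = 2.080927. H(P,Q) = 0.055251 + 2.080927 = 2.1362

2.1362 bits


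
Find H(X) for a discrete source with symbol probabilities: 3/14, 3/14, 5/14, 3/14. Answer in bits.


H = -sum(p_i * log2(p_i)). Terms: -(3/14)*log2(3/14) = 0.476227; -(3/14)*log2(3/14) = 0.476227; -(5/14)*log2(5/14) = 0.530510; -(3/14)*log2(3/14) = 0.476227. H = 0.476227 + 0.476227 + 0.530510 + 0.476227 = 1.9592

1.9592 bits


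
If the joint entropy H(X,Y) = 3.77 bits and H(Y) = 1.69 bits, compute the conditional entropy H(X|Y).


H(X|Y) = H(X,Y) - H(Y) = 3.77 - 1.69 = 2.08

2.08 bits


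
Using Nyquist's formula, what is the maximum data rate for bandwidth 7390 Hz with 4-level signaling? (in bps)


Rate = 2 * B * log2(M) = 2 * 7390 * 2.0 = 29560.0

29560.0 bps


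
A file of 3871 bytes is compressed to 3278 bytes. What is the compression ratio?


Ratio = original / compressed = 3871 / 3278 = 1.1809

1.1809


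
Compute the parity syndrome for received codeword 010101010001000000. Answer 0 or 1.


Syndrome = XOR of all bits = 0 XOR 1 XOR 0 XOR 1 XOR 0 XOR 1 XOR 0 XOR 1 XOR 0 XOR 0 XOR 0 XOR 1 XOR 0 XOR 0 XOR 0 XOR 0 XOR 0 XOR 0 = 1

1


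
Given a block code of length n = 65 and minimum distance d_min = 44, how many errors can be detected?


Detection capability = d_min - 1 = 44 - 1 = 43

43 errors


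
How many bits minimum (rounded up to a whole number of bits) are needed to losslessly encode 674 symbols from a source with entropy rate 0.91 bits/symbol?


Minimum bits >= n * H = 674 * 0.91 = 613.34, rounded up to a whole number of bits = 614

614 bits


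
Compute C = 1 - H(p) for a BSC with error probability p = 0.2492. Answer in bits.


H(p) = -p*log2(p) - (1-p)*log2(1-p) = -0.2492*log2(0.2492) - 0.7508*log2(0.7508) = 0.499552 + 0.310455 = 0.81. C = 1 - H(p) = 1 - 0.81 = 0.19

0.19 bits


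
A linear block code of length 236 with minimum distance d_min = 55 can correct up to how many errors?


Correction capability = floor((d-1)/2) = floor((55-1)/2) = 27

27 errors


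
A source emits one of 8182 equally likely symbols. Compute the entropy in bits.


H = log2(n) = log2(8182) = 12.9982

12.9982 bits


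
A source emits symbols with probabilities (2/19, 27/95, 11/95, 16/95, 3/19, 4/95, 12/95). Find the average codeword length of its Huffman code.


Huffman construction (repeatedly merge the two least-probable nodes; each merge adds 1 bit to every symbol beneath it): 4/95 + 2/19 = 14/95; 11/95 + 12/95 = 23/95; 14/95 + 3/19 = 29/95; 16/95 + 23/95 = 39/95; 27/95 + 29/95 = 56/95; 39/95 + 56/95 = 1. Resulting codeword lengths (in the order the probabilities were given): (4, 2, 3, 2, 3, 4, 3). L_avg = sum(p_i * l_i) = 2/19*4 + 27/95*2 + 11/95*3 + 16/95*2 + 3/19*3 + 4/95*4 + 12/95*3 = 256/95 = 2.6947

2.6947 bits


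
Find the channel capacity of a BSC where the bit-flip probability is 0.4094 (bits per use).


H(p) = -p*log2(p) - (1-p)*log2(1-p) = -0.4094*log2(0.4094) - 0.5906*log2(0.5906) = 0.527478 + 0.448706 = 0.9762. C = 1 - H(p) = 1 - 0.9762 = 0.0238

0.0238 bits


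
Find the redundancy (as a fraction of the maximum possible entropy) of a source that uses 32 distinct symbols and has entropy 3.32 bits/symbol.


H_max = log2(K) = log2(32) = 5.0 bits/symbol. Redundancy = 1 - H/H_max = 1 - 3.32/5.0 = 1 - 0.664 = 0.336

0.336


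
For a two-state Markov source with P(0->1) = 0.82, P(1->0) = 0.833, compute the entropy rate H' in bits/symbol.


Stationary distribution: pi_0 = p10/(p01+p10) = 0.5039, pi_1 = 0.4961. Entropy rate H' = pi_0*H(p01) + pi_1*H(p10) = 0.5039*0.6801 + 0.4961*0.6508 = 0.6656

0.6656 bits/symbol


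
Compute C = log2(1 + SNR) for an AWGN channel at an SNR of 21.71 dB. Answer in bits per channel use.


SNR_linear = 10^(21.71/10) = 148.2518; C = log2(1 + SNR_linear) = log2(1 + 148.2518) = 7.2216

7.2216 bits/channel use


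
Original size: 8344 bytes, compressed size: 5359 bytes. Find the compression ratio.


Ratio = original / compressed = 8344 / 5359 = 1.557

1.557


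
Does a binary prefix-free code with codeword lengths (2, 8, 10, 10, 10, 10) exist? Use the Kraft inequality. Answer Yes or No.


Kraft sum = sum(2^(-l_i)) = 0.2578, need <= 1. Result: satisfied (a binary prefix-free code with these lengths exists)

Yes


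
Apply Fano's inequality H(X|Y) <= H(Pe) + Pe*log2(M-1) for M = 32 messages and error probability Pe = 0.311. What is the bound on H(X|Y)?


H(Pe) = -Pe*log2(Pe) - (1-Pe)*log2(1-Pe) = -0.311*log2(0.311) - 0.689*log2(0.689) = 0.524039 + 0.370285 = 0.8943. Pe*log2(M-1) = 0.311*log2(31) = 1.540755. Bound = H(Pe) + Pe*log2(M-1) = 0.524039 + 0.370285 + 1.540755 = 2.4351

2.4351 bits


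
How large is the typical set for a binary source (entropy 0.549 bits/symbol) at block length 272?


log2|A_typical| = nH = 272 * 0.549 = 149.328, so |A_typical| ~ 2^149.328 = 8.958e+44

8.958e+44


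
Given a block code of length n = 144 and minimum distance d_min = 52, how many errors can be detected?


Detection capability = d_min - 1 = 52 - 1 = 51

51 errors


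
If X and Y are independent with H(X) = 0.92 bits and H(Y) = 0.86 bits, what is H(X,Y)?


For independent variables, H(X,Y) = H(X) + H(Y) = 0.92 + 0.86 = 1.78

1.78 bits


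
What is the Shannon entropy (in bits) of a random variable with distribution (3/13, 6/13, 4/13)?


H = -sum(p_i * log2(p_i)). Terms: -(3/13)*log2(3/13) = 0.488187; -(6/13)*log2(6/13) = 0.514836; -(4/13)*log2(4/13) = 0.523212. H = 0.488187 + 0.514836 + 0.523212 = 1.5262

1.5262 bits


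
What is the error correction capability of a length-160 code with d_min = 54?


Correction capability = floor((d-1)/2) = floor((54-1)/2) = 26

26 errors


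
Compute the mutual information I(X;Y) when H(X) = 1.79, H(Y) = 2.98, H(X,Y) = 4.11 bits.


I(X;Y) = H(X) + H(Y) - H(X,Y) = 1.79 + 2.98 - 4.11 = 0.66

0.66 bits


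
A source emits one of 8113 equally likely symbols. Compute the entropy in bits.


H = log2(n) = log2(8113) = 12.986

12.986 bits


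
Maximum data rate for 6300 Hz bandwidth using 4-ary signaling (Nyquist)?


Rate = 2 * B * log2(M) = 2 * 6300 * 2.0 = 25200.0

25200.0 bps


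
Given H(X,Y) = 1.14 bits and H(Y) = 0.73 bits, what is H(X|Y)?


H(X|Y) = H(X,Y) - H(Y) = 1.14 - 0.73 = 0.41

0.41 bits


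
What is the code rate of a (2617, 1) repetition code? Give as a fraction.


Rate = k/n = 1/2617

1/2617


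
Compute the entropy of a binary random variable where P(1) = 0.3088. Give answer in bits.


H = -p*log2(p) - (1-p)*log2(1-p). -0.3088*log2(0.3088) = 0.523495; -0.6912*log2(0.6912) = 0.368289. H = 0.523495 + 0.368289 = 0.8918

0.8918 bits


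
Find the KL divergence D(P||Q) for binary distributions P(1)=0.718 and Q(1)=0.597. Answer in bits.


KL = p*log2(p/q) + (1-p)*log2((1-p)/(1-q)) = 0.718*log2(0.718/0.597) + 0.282*log2(0.282/0.403) = 0.0459

0.0459 bits


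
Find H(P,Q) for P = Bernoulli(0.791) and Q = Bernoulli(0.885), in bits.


H(P,Q) = -p*log2(q) - (1-p)*log2(1-q). -0.791*log2(0.885) = 0.139414; -0.209*log2(0.115) = 0.652141. H(P,Q) = 0.139414 + 0.652141 = 0.7916

0.7916 bits


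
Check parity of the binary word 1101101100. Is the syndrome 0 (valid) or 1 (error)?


Syndrome = XOR of all bits = 1 XOR 1 XOR 0 XOR 1 XOR 1 XOR 0 XOR 1 XOR 1 XOR 0 XOR 0 = 0

0


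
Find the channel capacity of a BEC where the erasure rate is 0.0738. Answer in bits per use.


C = 1 - epsilon = 1 - 0.0738 = 0.9262

0.9262 bits


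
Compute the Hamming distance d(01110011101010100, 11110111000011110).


Count differing positions: ^ . . . . ^ . . ^ . ^ . . ^ . ^ . = 6 differences

6


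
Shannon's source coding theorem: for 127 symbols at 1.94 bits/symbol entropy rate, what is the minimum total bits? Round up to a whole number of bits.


Minimum bits >= n * H = 127 * 1.94 = 246.38, rounded up to a whole number of bits = 247

247 bits


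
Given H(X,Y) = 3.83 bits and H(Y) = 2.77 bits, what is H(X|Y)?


H(X|Y) = H(X,Y) - H(Y) = 3.83 - 2.77 = 1.06

1.06 bits


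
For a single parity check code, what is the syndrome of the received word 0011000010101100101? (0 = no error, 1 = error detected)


Syndrome = XOR of all bits = 0 XOR 0 XOR 1 XOR 1 XOR 0 XOR 0 XOR 0 XOR 0 XOR 1 XOR 0 XOR 1 XOR 0 XOR 1 XOR 1 XOR 0 XOR 0 XOR 1 XOR 0 XOR 1 = 0

0


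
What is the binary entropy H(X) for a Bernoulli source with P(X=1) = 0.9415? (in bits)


H = -p*log2(p) - (1-p)*log2(1-p). -0.9415*log2(0.9415) = 0.081879; -0.0585*log2(0.0585) = 0.239582. H = 0.081879 + 0.239582 = 0.3215

0.3215 bits


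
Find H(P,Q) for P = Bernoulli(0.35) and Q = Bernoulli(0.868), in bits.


H(P,Q) = -p*log2(q) - (1-p)*log2(1-q). -0.35*log2(0.868) = 0.071482; -0.65*log2(0.132) = 1.898904. H(P,Q) = 0.071482 + 1.898904 = 1.9704

1.9704 bits


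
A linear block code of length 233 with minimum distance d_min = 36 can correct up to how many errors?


Correction capability = floor((d-1)/2) = floor((36-1)/2) = 17

17 errors


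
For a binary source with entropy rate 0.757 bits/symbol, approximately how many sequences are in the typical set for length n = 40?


log2|A_typical| = nH = 40 * 0.757 = 30.28, so |A_typical| ~ 2^30.28 = 1.304e+09

1.304e+09


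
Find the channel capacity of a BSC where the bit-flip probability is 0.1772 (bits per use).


H(p) = -p*log2(p) - (1-p)*log2(1-p) = -0.1772*log2(0.1772) - 0.8228*log2(0.8228) = 0.442389 + 0.231525 = 0.6739. C = 1 - H(p) = 1 - 0.6739 = 0.3261

0.3261 bits


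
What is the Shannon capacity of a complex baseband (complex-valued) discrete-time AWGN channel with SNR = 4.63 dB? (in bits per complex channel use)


SNR_linear = 10^(4.63/10) = 2.904; C = log2(1 + SNR_linear) = log2(1 + 2.904) = 1.965

1.965 bits/channel use


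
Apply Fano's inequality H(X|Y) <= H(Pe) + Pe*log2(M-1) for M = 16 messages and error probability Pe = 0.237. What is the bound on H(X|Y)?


H(Pe) = -Pe*log2(Pe) - (1-Pe)*log2(1-Pe) = -0.237*log2(0.237) - 0.763*log2(0.763) = 0.492259 + 0.297757 = 0.79. Pe*log2(M-1) = 0.237*log2(15) = 0.925933. Bound = H(Pe) + Pe*log2(M-1) = 0.492259 + 0.297757 + 0.925933 = 1.7159

1.7159 bits


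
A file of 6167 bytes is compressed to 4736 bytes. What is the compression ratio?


Ratio = original / compressed = 6167 / 4736 = 1.3022

1.3022


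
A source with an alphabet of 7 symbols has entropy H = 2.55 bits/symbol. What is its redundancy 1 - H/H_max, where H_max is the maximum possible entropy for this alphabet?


H_max = log2(K) = log2(7) = 2.8074 bits/symbol. Redundancy = 1 - H/H_max = 1 - 2.55/2.8074 = 1 - 0.9083 = 0.0917

0.0917


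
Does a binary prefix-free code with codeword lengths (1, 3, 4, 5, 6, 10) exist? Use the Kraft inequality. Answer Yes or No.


Kraft sum = sum(2^(-l_i)) = 0.7354, need <= 1. Result: satisfied (a binary prefix-free code with these lengths exists)

Yes


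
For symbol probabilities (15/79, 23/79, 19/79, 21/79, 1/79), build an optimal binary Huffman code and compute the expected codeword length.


Huffman construction (repeatedly merge the two least-probable nodes; each merge adds 1 bit to every symbol beneath it): 1/79 + 15/79 = 16/79; 16/79 + 19/79 = 35/79; 21/79 + 23/79 = 44/79; 35/79 + 44/79 = 1. Resulting codeword lengths (in the order the probabilities were given): (3, 2, 2, 2, 3). L_avg = sum(p_i * l_i) = 15/79*3 + 23/79*2 + 19/79*2 + 21/79*2 + 1/79*3 = 174/79 = 2.2025

2.2025 bits


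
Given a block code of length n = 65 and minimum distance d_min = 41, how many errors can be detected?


Detection capability = d_min - 1 = 41 - 1 = 40

40 errors


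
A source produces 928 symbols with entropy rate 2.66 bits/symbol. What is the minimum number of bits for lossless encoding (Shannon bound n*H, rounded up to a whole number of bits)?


Minimum bits >= n * H = 928 * 2.66 = 2468.48, rounded up to a whole number of bits = 2469

2469 bits


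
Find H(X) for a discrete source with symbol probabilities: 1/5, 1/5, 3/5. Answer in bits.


H = -sum(p_i * log2(p_i)). Terms: -(1/5)*log2(1/5) = 0.464386; -(1/5)*log2(1/5) = 0.464386; -(3/5)*log2(3/5) = 0.442179. H = 0.464386 + 0.464386 + 0.442179 = 1.371

1.371 bits


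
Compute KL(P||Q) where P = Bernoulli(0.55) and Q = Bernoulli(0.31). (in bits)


KL = p*log2(p/q) + (1-p)*log2((1-p)/(1-q)) = 0.55*log2(0.55/0.31) + 0.45*log2(0.45/0.69) = 0.1774

0.1774 bits


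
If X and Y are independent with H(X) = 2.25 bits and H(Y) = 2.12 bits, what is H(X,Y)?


For independent variables, H(X,Y) = H(X) + H(Y) = 2.25 + 2.12 = 4.37

4.37 bits


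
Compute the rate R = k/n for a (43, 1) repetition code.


Rate = k/n = 1/43

1/43


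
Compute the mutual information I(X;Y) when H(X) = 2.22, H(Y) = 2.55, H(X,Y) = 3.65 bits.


I(X;Y) = H(X) + H(Y) - H(X,Y) = 2.22 + 2.55 - 3.65 = 1.12

1.12 bits


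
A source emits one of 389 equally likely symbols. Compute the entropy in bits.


H = log2(n) = log2(389) = 8.6036

8.6036 bits


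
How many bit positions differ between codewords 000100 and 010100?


Count differing positions: . ^ . . . . = 1 differences

1


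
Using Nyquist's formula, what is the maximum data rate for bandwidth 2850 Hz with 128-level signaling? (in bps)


Rate = 2 * B * log2(M) = 2 * 2850 * 7.0 = 39900.0

39900.0 bps


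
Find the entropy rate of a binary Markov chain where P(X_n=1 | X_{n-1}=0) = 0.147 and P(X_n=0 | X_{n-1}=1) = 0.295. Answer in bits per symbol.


Stationary distribution: pi_0 = p10/(p01+p10) = 0.6674, pi_1 = 0.3326. Entropy rate H' = pi_0*H(p01) + pi_1*H(p10) = 0.6674*0.6023 + 0.3326*0.8751 = 0.693

0.693 bits/symbol


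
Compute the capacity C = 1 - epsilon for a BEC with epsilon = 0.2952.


C = 1 - epsilon = 1 - 0.2952 = 0.7048

0.7048 bits


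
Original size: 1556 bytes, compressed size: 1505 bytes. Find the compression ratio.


Ratio = original / compressed = 1556 / 1505 = 1.0339

1.0339


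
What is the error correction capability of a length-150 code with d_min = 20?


Correction capability = floor((d-1)/2) = floor((20-1)/2) = 9

9 errors


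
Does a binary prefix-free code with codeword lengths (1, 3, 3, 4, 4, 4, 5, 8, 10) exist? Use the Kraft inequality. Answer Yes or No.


Kraft sum = sum(2^(-l_i)) = 0.9736, need <= 1. Result: satisfied (a binary prefix-free code with these lengths exists)

Yes


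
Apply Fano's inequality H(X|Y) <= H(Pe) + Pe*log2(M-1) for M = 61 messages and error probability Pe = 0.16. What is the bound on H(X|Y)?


H(Pe) = -Pe*log2(Pe) - (1-Pe)*log2(1-Pe) = -0.16*log2(0.16) - 0.84*log2(0.84) = 0.423017 + 0.211293 = 0.6343. Pe*log2(M-1) = 0.16*log2(60) = 0.945102. Bound = H(Pe) + Pe*log2(M-1) = 0.423017 + 0.211293 + 0.945102 = 1.5794

1.5794 bits


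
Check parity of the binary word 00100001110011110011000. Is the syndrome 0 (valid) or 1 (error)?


Syndrome = XOR of all bits = 0 XOR 0 XOR 1 XOR 0 XOR 0 XOR 0 XOR 0 XOR 1 XOR 1 XOR 1 XOR 0 XOR 0 XOR 1 XOR 1 XOR 1 XOR 1 XOR 0 XOR 0 XOR 1 XOR 1 XOR 0 XOR 0 XOR 0 = 0

0


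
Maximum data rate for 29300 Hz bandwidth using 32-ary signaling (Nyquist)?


Rate = 2 * B * log2(M) = 2 * 29300 * 5.0 = 293000.0

293000.0 bps


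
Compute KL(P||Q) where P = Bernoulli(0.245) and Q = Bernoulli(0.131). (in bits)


KL = p*log2(p/q) + (1-p)*log2((1-p)/(1-q)) = 0.245*log2(0.245/0.131) + 0.755*log2(0.755/0.869) = 0.0681

0.0681 bits


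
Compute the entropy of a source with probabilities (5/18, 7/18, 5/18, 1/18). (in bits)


H = -sum(p_i * log2(p_i)). Terms: -(5/18)*log2(5/18) = 0.513332; -(7/18)*log2(7/18) = 0.529888; -(5/18)*log2(5/18) = 0.513332; -(1/18)*log2(1/18) = 0.231663. H = 0.513332 + 0.529888 + 0.513332 + 0.231663 = 1.7882

1.7882 bits


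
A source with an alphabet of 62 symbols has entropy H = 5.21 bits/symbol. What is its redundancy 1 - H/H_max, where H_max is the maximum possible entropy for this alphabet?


H_max = log2(K) = log2(62) = 5.9542 bits/symbol. Redundancy = 1 - H/H_max = 1 - 5.21/5.9542 = 1 - 0.875 = 0.125

0.125


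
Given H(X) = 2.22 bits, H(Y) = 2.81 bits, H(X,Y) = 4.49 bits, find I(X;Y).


I(X;Y) = H(X) + H(Y) - H(X,Y) = 2.22 + 2.81 - 4.49 = 0.54

0.54 bits


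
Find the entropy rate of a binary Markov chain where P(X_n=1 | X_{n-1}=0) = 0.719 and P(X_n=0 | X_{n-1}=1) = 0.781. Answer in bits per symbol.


Stationary distribution: pi_0 = p10/(p01+p10) = 0.5207, pi_1 = 0.4793. Entropy rate H' = pi_0*H(p01) + pi_1*H(p10) = 0.5207*0.8568 + 0.4793*0.7583 = 0.8096

0.8096 bits/symbol


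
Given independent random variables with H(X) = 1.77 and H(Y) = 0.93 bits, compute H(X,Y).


For independent variables, H(X,Y) = H(X) + H(Y) = 1.77 + 0.93 = 2.7

2.7 bits


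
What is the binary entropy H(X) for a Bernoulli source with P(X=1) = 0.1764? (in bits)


H = -p*log2(p) - (1-p)*log2(1-p). -0.1764*log2(0.1764) = 0.441543; -0.8236*log2(0.8236) = 0.230595. H = 0.441543 + 0.230595 = 0.6721

0.6721 bits


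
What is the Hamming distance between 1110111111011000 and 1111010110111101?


Count differing positions: . . . ^ ^ . ^ . . ^ ^ . . ^ . ^ = 7 differences

7


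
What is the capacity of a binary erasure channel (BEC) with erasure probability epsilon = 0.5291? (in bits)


C = 1 - epsilon = 1 - 0.5291 = 0.4709

0.4709 bits


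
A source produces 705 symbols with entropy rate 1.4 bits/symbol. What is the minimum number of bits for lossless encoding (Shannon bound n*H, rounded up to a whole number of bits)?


Minimum bits >= n * H = 705 * 1.4 = 987.0, rounded up to a whole number of bits = 987

987 bits


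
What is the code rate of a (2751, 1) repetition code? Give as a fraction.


Rate = k/n = 1/2751

1/2751


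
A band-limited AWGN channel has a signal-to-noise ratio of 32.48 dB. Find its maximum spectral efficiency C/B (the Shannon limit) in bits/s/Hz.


SNR_linear = 10^(32.48/10) = 1770.109; C/B = log2(1 + SNR_linear) = log2(1 + 1770.109) = 10.7904

10.7904 bits/s/Hz


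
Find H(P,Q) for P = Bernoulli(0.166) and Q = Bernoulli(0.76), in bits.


H(P,Q) = -p*log2(q) - (1-p)*log2(1-q). -0.166*log2(0.76) = 0.065724; -0.834*log2(0.24) = 1.717117. H(P,Q) = 0.065724 + 1.717117 = 1.7828

1.7828 bits


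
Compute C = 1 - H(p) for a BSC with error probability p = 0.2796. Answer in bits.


H(p) = -p*log2(p) - (1-p)*log2(1-p) = -0.2796*log2(0.2796) - 0.7204*log2(0.7204) = 0.514062 + 0.340843 = 0.8549. C = 1 - H(p) = 1 - 0.8549 = 0.1451

0.1451 bits


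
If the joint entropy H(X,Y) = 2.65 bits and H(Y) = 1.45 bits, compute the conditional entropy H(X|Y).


H(X|Y) = H(X,Y) - H(Y) = 2.65 - 1.45 = 1.2

1.2 bits


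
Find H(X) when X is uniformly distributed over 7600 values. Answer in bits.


H = log2(n) = log2(7600) = 12.8918

12.8918 bits


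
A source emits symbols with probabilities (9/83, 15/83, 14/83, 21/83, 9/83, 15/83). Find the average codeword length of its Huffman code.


Huffman construction (repeatedly merge the two least-probable nodes; each merge adds 1 bit to every symbol beneath it): 9/83 + 9/83 = 18/83; 14/83 + 15/83 = 29/83; 15/83 + 18/83 = 33/83; 21/83 + 29/83 = 50/83; 33/83 + 50/83 = 1. Resulting codeword lengths (in the order the probabilities were given): (3, 3, 3, 2, 3, 2). L_avg = sum(p_i * l_i) = 9/83*3 + 15/83*3 + 14/83*3 + 21/83*2 + 9/83*3 + 15/83*2 = 213/83 = 2.5663

2.5663 bits


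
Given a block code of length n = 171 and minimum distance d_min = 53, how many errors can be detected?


Detection capability = d_min - 1 = 53 - 1 = 52

52 errors


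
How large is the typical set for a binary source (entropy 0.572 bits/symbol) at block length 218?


log2|A_typical| = nH = 218 * 0.572 = 124.696, so |A_typical| ~ 2^124.696 = 3.445e+37

3.445e+37


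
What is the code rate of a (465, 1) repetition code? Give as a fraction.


Rate = k/n = 1/465

1/465


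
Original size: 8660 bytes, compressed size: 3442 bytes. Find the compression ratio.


Ratio = original / compressed = 8660 / 3442 = 2.516

2.516


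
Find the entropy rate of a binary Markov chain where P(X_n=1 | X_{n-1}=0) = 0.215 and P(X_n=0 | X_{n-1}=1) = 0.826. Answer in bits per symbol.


Stationary distribution: pi_0 = p10/(p01+p10) = 0.7935, pi_1 = 0.2065. Entropy rate H' = pi_0*H(p01) + pi_1*H(p10) = 0.7935*0.7509 + 0.2065*0.6668 = 0.7336

0.7336 bits/symbol


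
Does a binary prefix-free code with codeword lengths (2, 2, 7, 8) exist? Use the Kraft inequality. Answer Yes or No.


Kraft sum = sum(2^(-l_i)) = 0.5117, need <= 1. Result: satisfied (a binary prefix-free code with these lengths exists)

Yes


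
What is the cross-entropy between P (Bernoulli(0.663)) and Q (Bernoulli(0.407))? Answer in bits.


H(P,Q) = -p*log2(q) - (1-p)*log2(1-q). -0.663*log2(0.407) = 0.859844; -0.337*log2(0.593) = 0.254063. H(P,Q) = 0.859844 + 0.254063 = 1.1139

1.1139 bits


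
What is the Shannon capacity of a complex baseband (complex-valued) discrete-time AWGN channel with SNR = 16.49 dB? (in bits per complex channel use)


SNR_linear = 10^(16.49/10) = 44.5656; C = log2(1 + SNR_linear) = log2(1 + 44.5656) = 5.5099

5.5099 bits/channel use


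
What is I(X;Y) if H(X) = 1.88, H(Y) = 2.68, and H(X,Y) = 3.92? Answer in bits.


I(X;Y) = H(X) + H(Y) - H(X,Y) = 1.88 + 2.68 - 3.92 = 0.64

0.64 bits


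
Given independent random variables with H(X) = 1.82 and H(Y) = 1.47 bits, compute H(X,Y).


For independent variables, H(X,Y) = H(X) + H(Y) = 1.82 + 1.47 = 3.29

3.29 bits


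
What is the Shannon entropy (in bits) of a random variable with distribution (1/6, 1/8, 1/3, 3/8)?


H = -sum(p_i * log2(p_i)). Terms: -(1/6)*log2(1/6) = 0.430827; -(1/8)*log2(1/8) = 0.375000; -(1/3)*log2(1/3) = 0.528321; -(3/8)*log2(3/8) = 0.530639. H = 0.430827 + 0.375000 + 0.528321 + 0.530639 = 1.8648

1.8648 bits
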